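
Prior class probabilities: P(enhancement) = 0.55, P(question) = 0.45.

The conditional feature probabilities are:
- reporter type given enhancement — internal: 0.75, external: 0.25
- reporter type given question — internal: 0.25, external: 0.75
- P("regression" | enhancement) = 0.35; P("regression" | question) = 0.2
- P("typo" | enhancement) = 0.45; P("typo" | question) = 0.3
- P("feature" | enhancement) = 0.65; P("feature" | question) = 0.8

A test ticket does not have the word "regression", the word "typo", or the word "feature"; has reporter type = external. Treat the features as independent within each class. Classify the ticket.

enhancement: 0.55 × 0.25 × (1−0.35) × (1−0.45) × (1−0.65) = 0.0172046875
question: 0.45 × 0.75 × (1−0.2) × (1−0.3) × (1−0.8) = 0.0378
Highest score → question.

question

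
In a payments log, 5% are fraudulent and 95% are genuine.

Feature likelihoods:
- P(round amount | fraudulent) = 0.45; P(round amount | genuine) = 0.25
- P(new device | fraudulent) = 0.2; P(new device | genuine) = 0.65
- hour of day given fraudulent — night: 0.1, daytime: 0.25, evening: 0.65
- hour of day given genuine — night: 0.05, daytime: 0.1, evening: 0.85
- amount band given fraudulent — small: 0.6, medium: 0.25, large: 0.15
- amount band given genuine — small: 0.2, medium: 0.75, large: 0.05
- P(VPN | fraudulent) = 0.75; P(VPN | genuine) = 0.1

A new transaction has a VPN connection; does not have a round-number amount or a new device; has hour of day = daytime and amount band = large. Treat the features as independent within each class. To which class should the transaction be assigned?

fraudulent

fraudulent: 0.05 × (1−0.45) × (1−0.2) × 0.25 × 0.15 × 0.75 = 0.00061875
genuine: 0.95 × (1−0.25) × (1−0.65) × 0.1 × 0.05 × 0.1 = 0.0001246875
Highest score → fraudulent.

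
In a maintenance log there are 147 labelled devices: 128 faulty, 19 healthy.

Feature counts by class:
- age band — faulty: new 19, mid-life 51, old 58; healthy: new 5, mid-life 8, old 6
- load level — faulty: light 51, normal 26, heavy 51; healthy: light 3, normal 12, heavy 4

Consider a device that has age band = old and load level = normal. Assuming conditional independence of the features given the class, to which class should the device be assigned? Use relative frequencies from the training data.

faulty: (128/147) × (58/128) × (26/128) ≈ 0.0801446
healthy: (19/147) × (6/19) × (12/19) ≈ 0.0257787
Highest score → faulty.

faulty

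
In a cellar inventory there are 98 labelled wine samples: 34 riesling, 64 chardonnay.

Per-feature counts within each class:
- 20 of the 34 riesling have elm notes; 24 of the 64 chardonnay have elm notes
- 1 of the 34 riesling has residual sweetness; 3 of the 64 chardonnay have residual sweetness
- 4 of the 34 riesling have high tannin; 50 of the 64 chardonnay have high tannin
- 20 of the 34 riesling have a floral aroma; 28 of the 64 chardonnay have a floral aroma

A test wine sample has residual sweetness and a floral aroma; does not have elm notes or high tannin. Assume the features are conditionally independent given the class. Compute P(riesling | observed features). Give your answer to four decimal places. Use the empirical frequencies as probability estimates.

riesling: (34/98) × (14/34) × (1/34) × (30/34) × (20/34) ≈ 0.0021808
chardonnay: (64/98) × (40/64) × (3/64) × (14/64) × (28/64) = 0.0018310546875
P(riesling | x) = 0.0021808 / 0.0040118546875 ≈ 0.5436

0.5436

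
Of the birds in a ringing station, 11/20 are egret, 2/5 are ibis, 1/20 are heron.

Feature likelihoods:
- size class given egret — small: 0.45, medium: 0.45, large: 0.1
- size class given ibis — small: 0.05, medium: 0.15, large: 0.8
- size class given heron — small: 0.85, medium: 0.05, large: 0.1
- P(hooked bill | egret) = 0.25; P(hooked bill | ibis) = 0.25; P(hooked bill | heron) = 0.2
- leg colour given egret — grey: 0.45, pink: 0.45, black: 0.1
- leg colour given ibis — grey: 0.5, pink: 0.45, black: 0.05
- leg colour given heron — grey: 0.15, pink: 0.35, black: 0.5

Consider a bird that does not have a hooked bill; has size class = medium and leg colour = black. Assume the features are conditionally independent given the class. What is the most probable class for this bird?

egret

egret: 0.55 × 0.45 × (1−0.25) × 0.1 = 0.0185625
ibis: 0.4 × 0.15 × (1−0.25) × 0.05 = 0.00225
heron: 0.05 × 0.05 × (1−0.2) × 0.5 = 0.001
Highest score → egret.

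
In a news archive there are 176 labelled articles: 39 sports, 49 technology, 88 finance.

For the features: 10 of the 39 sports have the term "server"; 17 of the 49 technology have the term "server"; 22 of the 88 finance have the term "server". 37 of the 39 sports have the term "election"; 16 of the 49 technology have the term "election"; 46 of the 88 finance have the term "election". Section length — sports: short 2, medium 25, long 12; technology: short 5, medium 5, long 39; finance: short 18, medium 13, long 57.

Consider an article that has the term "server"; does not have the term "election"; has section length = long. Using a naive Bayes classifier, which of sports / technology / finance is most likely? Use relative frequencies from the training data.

sports: (39/176) × (10/39) × (2/39) × (12/39) ≈ 0.000896539
technology: (49/176) × (17/49) × (33/49) × (39/49) ≈ 0.0517753
finance: (88/176) × (22/88) × (42/88) × (57/88) ≈ 0.0386428
Highest score → technology.

technology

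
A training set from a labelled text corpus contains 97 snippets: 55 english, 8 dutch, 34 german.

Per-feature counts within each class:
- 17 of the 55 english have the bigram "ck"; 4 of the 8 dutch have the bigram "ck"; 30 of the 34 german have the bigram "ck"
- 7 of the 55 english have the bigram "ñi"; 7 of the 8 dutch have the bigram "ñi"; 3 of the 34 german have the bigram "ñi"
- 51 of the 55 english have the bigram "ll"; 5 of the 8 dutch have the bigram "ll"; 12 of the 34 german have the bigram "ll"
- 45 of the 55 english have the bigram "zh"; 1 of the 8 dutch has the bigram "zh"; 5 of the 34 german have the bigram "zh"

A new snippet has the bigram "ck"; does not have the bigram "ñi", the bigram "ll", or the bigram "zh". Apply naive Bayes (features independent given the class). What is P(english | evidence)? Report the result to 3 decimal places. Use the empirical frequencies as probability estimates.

0.013

english: (55/97) × (17/55) × (48/55) × (4/55) × (10/55) ≈ 0.00202251
dutch: (8/97) × (4/8) × (1/8) × (3/8) × (7/8) ≈ 0.00169137
german: (34/97) × (30/34) × (31/34) × (22/34) × (29/34) ≈ 0.155631
P(english | x) = 0.00202251 / 0.15934488 ≈ 0.013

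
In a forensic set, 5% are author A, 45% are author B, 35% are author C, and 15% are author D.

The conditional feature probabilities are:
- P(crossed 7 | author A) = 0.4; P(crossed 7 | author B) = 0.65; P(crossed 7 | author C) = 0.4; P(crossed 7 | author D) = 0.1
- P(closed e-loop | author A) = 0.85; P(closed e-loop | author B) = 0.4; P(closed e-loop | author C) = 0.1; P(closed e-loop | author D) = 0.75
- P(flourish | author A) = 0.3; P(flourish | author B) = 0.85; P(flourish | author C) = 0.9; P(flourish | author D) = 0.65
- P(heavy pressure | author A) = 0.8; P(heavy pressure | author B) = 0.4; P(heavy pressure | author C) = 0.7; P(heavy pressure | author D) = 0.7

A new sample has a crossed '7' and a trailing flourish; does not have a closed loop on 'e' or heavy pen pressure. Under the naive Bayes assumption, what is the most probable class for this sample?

author A: 0.05 × 0.4 × (1−0.85) × 0.3 × (1−0.8) = 0.00018
author B: 0.45 × 0.65 × (1−0.4) × 0.85 × (1−0.4) = 0.089505
author C: 0.35 × 0.4 × (1−0.1) × 0.9 × (1−0.7) = 0.03402
author D: 0.15 × 0.1 × (1−0.75) × 0.65 × (1−0.7) = 0.00073125
Highest score → author B.

author B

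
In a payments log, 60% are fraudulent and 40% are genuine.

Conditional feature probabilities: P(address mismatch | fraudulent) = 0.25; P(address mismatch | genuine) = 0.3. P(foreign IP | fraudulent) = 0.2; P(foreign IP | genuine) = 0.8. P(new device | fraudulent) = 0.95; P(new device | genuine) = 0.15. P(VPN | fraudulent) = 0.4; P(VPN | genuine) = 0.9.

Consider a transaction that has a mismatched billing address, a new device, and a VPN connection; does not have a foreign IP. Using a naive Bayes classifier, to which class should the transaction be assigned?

fraudulent

fraudulent: 0.6 × 0.25 × (1−0.2) × 0.95 × 0.4 = 0.0456
genuine: 0.4 × 0.3 × (1−0.8) × 0.15 × 0.9 = 0.00324
Highest score → fraudulent.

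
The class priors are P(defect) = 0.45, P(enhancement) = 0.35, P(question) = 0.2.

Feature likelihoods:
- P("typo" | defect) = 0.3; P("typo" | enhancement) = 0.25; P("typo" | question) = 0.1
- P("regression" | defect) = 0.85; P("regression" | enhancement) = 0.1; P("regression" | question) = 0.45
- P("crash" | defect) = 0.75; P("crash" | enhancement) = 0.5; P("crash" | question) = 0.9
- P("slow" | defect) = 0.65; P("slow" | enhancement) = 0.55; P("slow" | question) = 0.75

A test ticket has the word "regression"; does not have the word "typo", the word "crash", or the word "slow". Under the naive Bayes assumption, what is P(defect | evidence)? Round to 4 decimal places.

defect: 0.45 × (1−0.3) × 0.85 × (1−0.75) × (1−0.65) = 0.023428125
enhancement: 0.35 × (1−0.25) × 0.1 × (1−0.5) × (1−0.55) = 0.00590625
question: 0.2 × (1−0.1) × 0.45 × (1−0.9) × (1−0.75) = 0.002025
P(defect | x) = 0.023428125 / 0.031359375 ≈ 0.7471

0.7471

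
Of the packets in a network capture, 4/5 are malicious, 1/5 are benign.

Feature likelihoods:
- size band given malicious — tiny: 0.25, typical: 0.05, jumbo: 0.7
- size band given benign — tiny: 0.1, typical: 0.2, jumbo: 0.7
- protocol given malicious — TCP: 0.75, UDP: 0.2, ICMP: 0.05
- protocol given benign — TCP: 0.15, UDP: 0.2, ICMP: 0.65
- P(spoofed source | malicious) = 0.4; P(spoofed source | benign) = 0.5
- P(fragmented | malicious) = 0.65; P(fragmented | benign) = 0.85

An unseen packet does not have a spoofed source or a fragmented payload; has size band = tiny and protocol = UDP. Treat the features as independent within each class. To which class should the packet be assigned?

malicious: 0.8 × 0.25 × 0.2 × (1−0.4) × (1−0.65) = 0.0084
benign: 0.2 × 0.1 × 0.2 × (1−0.5) × (1−0.85) = 0.0003
Highest score → malicious.

malicious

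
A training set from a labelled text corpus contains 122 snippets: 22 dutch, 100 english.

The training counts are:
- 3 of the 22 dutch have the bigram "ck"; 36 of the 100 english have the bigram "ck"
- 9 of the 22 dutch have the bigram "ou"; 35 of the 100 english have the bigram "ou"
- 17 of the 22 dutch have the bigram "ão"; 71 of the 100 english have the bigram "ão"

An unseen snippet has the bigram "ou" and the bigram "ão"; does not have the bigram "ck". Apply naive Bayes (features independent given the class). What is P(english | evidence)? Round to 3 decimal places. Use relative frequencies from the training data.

dutch: (22/122) × (19/22) × (9/22) × (17/22) ≈ 0.0492311
english: (100/122) × (64/100) × (35/100) × (71/100) ≈ 0.130361
P(english | x) = 0.130361 / 0.1795921 ≈ 0.726

0.726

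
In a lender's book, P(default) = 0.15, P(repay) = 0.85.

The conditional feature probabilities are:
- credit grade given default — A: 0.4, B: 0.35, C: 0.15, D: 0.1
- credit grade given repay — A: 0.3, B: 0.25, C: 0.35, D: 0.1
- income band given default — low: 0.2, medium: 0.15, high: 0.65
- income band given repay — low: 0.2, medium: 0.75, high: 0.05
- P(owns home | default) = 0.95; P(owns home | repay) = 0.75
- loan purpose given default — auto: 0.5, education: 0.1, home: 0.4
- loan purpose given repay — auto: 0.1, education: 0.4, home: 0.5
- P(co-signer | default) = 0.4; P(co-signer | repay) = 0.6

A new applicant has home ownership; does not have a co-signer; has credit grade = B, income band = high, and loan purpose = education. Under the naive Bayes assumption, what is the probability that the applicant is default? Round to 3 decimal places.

0.604

default: 0.15 × 0.35 × 0.65 × 0.95 × 0.1 × (1−0.4) = 0.001945125
repay: 0.85 × 0.25 × 0.05 × 0.75 × 0.4 × (1−0.6) = 0.001275
P(default | x) = 0.001945125 / 0.003220125 ≈ 0.604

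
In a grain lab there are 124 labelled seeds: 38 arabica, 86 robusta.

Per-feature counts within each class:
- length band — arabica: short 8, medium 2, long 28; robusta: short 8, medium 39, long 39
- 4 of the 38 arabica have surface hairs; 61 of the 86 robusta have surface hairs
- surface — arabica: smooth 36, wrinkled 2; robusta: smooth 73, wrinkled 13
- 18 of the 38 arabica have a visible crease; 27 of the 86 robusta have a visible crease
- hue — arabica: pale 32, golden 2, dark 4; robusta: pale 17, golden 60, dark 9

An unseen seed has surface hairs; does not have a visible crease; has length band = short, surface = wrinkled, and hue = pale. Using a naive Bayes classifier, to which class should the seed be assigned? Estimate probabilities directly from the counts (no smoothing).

robusta

arabica: (38/124) × (8/38) × (4/38) × (2/38) × (20/38) × (32/38) ≈ 0.000158418
robusta: (86/124) × (8/86) × (61/86) × (13/86) × (59/86) × (17/86) ≈ 0.000938099
Highest score → robusta.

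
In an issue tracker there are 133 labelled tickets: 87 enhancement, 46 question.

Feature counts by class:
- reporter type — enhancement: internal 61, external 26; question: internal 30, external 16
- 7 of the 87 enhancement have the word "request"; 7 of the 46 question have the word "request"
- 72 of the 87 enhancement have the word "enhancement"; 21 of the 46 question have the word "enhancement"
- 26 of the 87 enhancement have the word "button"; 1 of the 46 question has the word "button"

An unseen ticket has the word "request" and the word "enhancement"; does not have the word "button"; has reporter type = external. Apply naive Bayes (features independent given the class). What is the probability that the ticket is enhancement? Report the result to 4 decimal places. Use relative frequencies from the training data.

enhancement: (87/133) × (26/87) × (7/87) × (72/87) × (61/87) ≈ 0.00912692
question: (46/133) × (16/46) × (7/46) × (21/46) × (45/46) ≈ 0.0081757
P(enhancement | x) = 0.00912692 / 0.01730262 ≈ 0.5275

0.5275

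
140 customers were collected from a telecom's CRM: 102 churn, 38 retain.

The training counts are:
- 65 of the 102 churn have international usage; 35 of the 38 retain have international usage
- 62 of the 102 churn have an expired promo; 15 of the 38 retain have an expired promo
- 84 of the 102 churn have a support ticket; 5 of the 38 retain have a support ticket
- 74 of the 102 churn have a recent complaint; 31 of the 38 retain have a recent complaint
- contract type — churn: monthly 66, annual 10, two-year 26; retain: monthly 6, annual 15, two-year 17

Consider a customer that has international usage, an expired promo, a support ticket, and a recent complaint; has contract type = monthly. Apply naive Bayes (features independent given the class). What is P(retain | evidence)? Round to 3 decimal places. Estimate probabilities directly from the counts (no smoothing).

churn: (102/140) × (65/102) × (62/102) × (84/102) × (74/102) × (66/102) ≈ 0.109102
retain: (38/140) × (35/38) × (15/38) × (5/38) × (31/38) × (6/38) ≈ 0.00167255
P(retain | x) = 0.00167255 / 0.11077455 ≈ 0.015

0.015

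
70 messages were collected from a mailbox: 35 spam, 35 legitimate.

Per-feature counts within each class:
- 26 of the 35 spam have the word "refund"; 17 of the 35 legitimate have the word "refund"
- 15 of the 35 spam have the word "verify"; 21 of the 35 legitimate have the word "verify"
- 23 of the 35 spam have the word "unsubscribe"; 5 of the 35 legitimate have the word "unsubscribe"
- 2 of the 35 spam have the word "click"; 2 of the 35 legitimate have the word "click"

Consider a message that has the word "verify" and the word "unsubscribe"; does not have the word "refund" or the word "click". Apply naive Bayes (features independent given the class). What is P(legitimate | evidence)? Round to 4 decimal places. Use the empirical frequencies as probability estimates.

spam: (35/70) × (9/35) × (15/35) × (23/35) × (33/35) ≈ 0.0341408
legitimate: (35/70) × (18/35) × (21/35) × (5/35) × (33/35) ≈ 0.0207813
P(legitimate | x) = 0.0207813 / 0.0549221 ≈ 0.3784

0.3784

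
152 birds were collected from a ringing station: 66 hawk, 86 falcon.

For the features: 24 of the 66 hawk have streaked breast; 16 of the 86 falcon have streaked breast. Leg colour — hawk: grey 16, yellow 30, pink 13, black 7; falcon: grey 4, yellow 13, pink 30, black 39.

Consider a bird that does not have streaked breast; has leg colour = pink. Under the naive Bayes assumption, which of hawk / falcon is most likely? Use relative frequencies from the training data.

falcon

hawk: (66/152) × (42/66) × (13/66) ≈ 0.0544258
falcon: (86/152) × (70/86) × (30/86) ≈ 0.160649
Highest score → falcon.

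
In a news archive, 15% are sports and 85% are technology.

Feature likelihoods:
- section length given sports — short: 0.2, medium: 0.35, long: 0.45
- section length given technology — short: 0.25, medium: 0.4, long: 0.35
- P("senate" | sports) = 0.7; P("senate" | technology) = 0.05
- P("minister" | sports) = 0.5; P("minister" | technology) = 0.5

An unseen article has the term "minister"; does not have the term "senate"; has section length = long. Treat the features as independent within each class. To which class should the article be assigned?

sports: 0.15 × 0.45 × (1−0.7) × 0.5 = 0.010125
technology: 0.85 × 0.35 × (1−0.05) × 0.5 = 0.1413125
Highest score → technology.

technology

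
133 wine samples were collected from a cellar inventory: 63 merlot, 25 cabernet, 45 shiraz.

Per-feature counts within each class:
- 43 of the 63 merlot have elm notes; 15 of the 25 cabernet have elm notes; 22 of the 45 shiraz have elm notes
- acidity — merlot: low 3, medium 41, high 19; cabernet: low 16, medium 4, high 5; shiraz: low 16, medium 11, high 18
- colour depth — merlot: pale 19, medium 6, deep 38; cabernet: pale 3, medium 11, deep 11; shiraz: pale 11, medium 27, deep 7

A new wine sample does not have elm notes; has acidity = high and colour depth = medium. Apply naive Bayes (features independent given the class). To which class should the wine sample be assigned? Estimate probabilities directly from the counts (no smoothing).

merlot: (63/133) × (20/63) × (19/63) × (6/63) ≈ 0.00431919
cabernet: (25/133) × (10/25) × (5/25) × (11/25) ≈ 0.00661654
shiraz: (45/133) × (23/45) × (18/45) × (27/45) ≈ 0.0415038
Highest score → shiraz.

shiraz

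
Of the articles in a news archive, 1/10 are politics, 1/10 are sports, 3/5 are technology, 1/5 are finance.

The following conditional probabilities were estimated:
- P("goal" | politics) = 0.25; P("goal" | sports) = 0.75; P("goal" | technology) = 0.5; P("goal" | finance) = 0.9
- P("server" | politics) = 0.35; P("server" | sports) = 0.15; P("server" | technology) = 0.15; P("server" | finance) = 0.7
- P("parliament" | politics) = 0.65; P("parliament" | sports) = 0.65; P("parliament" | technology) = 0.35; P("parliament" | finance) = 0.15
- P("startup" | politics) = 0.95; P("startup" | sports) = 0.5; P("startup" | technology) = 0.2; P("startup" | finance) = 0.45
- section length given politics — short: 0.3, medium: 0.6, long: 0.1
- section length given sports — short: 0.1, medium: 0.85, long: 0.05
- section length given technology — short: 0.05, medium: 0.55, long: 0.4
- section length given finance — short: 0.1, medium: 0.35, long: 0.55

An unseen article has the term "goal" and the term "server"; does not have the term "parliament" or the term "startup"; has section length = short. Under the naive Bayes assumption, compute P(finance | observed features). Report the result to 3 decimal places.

0.807

politics: 0.1 × 0.25 × 0.35 × (1−0.65) × (1−0.95) × 0.3 = 0.0000459375
sports: 0.1 × 0.75 × 0.15 × (1−0.65) × (1−0.5) × 0.1 = 0.000196875
technology: 0.6 × 0.5 × 0.15 × (1−0.35) × (1−0.2) × 0.05 = 0.00117
finance: 0.2 × 0.9 × 0.7 × (1−0.15) × (1−0.45) × 0.1 = 0.0058905
P(finance | x) = 0.0058905 / 0.0073033125 ≈ 0.807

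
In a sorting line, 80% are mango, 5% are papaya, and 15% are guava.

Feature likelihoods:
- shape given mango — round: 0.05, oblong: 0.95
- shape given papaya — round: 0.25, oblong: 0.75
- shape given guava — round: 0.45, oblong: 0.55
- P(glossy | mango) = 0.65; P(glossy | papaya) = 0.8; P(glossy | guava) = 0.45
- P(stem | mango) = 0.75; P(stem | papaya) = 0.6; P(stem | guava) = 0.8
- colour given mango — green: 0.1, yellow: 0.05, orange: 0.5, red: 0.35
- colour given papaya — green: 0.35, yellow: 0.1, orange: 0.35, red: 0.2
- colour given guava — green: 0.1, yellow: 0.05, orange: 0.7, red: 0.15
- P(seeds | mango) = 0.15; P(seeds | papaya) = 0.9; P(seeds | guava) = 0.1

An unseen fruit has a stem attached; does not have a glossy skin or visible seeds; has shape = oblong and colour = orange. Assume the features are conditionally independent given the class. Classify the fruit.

mango: 0.8 × 0.95 × (1−0.65) × 0.75 × 0.5 × (1−0.15) = 0.0847875
papaya: 0.05 × 0.75 × (1−0.8) × 0.6 × 0.35 × (1−0.9) = 0.0001575
guava: 0.15 × 0.55 × (1−0.45) × 0.8 × 0.7 × (1−0.1) = 0.022869
Highest score → mango.

mango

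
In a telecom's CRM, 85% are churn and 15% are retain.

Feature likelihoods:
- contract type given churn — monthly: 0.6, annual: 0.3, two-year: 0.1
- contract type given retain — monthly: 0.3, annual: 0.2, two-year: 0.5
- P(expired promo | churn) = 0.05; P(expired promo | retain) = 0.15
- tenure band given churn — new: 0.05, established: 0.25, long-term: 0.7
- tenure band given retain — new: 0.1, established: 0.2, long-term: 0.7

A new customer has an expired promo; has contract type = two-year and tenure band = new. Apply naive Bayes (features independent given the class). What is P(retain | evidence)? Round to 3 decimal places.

churn: 0.85 × 0.1 × 0.05 × 0.05 = 0.0002125
retain: 0.15 × 0.5 × 0.15 × 0.1 = 0.001125
P(retain | x) = 0.001125 / 0.0013375 ≈ 0.841

0.841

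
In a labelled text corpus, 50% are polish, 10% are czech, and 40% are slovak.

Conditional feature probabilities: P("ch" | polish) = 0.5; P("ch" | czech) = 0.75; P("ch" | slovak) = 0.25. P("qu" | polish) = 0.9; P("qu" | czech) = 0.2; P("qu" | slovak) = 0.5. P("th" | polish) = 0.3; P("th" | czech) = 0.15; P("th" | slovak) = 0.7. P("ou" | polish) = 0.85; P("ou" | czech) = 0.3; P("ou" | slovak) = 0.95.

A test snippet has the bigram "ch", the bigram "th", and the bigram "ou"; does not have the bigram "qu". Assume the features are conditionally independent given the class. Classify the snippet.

slovak

polish: 0.5 × 0.5 × (1−0.9) × 0.3 × 0.85 = 0.006375
czech: 0.1 × 0.75 × (1−0.2) × 0.15 × 0.3 = 0.0027
slovak: 0.4 × 0.25 × (1−0.5) × 0.7 × 0.95 = 0.03325
Highest score → slovak.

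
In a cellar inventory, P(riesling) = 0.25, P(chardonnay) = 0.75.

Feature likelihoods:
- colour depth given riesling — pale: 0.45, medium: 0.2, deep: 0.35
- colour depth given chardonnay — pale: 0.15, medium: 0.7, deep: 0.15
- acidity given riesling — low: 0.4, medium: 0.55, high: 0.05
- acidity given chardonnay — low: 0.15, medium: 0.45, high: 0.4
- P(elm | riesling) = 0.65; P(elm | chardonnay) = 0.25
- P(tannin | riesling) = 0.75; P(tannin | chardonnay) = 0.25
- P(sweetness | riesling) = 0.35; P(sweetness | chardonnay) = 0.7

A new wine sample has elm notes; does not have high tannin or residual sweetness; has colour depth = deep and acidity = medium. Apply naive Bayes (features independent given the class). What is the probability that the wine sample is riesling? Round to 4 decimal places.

riesling: 0.25 × 0.35 × 0.55 × 0.65 × (1−0.75) × (1−0.35) = 0.005083203125
chardonnay: 0.75 × 0.15 × 0.45 × 0.25 × (1−0.25) × (1−0.7) = 0.00284765625
P(riesling | x) = 0.005083203125 / 0.007930859375 ≈ 0.6409

0.6409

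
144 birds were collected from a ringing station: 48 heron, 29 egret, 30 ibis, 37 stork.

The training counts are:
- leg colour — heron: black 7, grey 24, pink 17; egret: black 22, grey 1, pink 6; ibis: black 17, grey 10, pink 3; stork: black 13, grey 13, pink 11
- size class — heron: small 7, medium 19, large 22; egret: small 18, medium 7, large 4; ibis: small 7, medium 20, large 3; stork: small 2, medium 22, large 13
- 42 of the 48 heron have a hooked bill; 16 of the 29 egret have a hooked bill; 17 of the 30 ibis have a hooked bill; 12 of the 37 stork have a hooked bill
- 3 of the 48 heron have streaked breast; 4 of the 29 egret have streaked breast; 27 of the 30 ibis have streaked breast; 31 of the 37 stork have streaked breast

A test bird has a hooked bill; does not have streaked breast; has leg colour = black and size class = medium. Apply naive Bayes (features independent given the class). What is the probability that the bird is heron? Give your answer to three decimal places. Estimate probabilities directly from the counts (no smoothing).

0.389

heron: (48/144) × (7/48) × (19/48) × (42/48) × (45/48) ≈ 0.0157844
egret: (29/144) × (22/29) × (7/29) × (16/29) × (25/29) ≈ 0.0175398
ibis: (30/144) × (17/30) × (20/30) × (17/30) × (3/30) ≈ 0.00445988
stork: (37/144) × (13/37) × (22/37) × (12/37) × (6/37) ≈ 0.00282313
P(heron | x) = 0.0157844 / 0.04060721 ≈ 0.389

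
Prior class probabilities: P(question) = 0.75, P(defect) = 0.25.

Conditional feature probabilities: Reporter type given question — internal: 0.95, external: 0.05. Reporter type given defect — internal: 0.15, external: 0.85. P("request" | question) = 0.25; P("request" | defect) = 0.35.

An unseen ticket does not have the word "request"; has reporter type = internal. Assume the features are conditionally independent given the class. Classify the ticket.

question

question: 0.75 × 0.95 × (1−0.25) = 0.534375
defect: 0.25 × 0.15 × (1−0.35) = 0.024375
Highest score → question.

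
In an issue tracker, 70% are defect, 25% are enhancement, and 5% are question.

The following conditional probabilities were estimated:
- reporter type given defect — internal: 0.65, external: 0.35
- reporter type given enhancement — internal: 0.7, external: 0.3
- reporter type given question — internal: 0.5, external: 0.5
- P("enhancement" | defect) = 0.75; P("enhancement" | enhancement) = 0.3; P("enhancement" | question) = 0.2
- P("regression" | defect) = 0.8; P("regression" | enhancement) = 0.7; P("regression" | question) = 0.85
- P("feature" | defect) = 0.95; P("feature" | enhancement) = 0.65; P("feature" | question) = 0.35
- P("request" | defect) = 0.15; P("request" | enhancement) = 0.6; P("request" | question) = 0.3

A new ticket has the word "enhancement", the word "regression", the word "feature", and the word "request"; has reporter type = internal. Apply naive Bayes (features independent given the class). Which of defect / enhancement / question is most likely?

defect

defect: 0.7 × 0.65 × 0.75 × 0.8 × 0.95 × 0.15 = 0.0389025
enhancement: 0.25 × 0.7 × 0.3 × 0.7 × 0.65 × 0.6 = 0.0143325
question: 0.05 × 0.5 × 0.2 × 0.85 × 0.35 × 0.3 = 0.00044625
Highest score → defect.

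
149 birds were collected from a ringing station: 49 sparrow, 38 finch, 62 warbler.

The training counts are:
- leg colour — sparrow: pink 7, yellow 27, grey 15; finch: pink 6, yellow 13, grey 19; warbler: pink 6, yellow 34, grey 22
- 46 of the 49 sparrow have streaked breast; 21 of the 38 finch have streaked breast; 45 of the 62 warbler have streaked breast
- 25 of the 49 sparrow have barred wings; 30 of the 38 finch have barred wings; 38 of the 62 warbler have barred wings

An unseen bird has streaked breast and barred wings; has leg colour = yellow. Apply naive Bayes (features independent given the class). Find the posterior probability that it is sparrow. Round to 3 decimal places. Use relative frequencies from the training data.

sparrow: (49/149) × (27/49) × (46/49) × (25/49) ≈ 0.0867927
finch: (38/149) × (13/38) × (21/38) × (30/38) ≈ 0.0380654
warbler: (62/149) × (34/62) × (45/62) × (38/62) ≈ 0.101509
P(sparrow | x) = 0.0867927 / 0.2263671 ≈ 0.383

0.383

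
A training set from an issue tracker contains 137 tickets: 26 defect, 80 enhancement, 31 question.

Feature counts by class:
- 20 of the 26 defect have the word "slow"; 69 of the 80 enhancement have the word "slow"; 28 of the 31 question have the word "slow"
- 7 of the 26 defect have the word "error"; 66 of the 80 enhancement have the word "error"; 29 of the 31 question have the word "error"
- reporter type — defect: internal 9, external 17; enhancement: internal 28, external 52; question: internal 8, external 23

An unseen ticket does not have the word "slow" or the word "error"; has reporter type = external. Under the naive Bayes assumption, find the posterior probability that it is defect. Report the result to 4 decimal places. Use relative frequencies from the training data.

defect: (26/137) × (6/26) × (19/26) × (17/26) ≈ 0.020926
enhancement: (80/137) × (11/80) × (14/80) × (52/80) ≈ 0.00913321
question: (31/137) × (3/31) × (2/31) × (23/31) ≈ 0.00104818
P(defect | x) = 0.020926 / 0.03110739 ≈ 0.6727

0.6727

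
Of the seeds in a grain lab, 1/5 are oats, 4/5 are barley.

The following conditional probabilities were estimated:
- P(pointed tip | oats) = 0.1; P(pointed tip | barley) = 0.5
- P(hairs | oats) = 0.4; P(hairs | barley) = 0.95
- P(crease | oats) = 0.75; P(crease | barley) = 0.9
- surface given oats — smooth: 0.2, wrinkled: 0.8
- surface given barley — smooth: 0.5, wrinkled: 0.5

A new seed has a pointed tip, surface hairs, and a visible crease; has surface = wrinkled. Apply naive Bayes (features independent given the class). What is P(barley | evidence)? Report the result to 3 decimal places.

oats: 0.2 × 0.1 × 0.4 × 0.75 × 0.8 = 0.0048
barley: 0.8 × 0.5 × 0.95 × 0.9 × 0.5 = 0.171
P(barley | x) = 0.171 / 0.1758 ≈ 0.973

0.973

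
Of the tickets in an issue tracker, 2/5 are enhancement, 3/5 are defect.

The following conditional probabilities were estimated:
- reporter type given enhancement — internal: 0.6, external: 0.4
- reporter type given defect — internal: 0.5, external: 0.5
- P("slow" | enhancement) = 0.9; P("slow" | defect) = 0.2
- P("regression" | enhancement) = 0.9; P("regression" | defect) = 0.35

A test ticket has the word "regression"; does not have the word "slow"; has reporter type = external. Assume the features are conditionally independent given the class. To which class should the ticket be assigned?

enhancement: 0.4 × 0.4 × (1−0.9) × 0.9 = 0.0144
defect: 0.6 × 0.5 × (1−0.2) × 0.35 = 0.084
Highest score → defect.

defect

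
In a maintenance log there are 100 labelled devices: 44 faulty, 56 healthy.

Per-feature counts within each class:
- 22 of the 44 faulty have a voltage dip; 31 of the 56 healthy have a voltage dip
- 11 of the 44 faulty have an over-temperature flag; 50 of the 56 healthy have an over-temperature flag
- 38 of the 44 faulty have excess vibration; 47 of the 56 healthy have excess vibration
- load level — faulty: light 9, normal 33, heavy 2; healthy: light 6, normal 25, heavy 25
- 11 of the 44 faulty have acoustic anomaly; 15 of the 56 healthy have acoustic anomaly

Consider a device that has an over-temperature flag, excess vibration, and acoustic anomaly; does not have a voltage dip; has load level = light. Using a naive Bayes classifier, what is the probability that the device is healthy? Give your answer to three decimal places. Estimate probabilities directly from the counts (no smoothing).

faulty: (44/100) × (22/44) × (11/44) × (38/44) × (9/44) × (11/44) ≈ 0.00242898
healthy: (56/100) × (25/56) × (50/56) × (47/56) × (6/56) × (15/56) ≈ 0.00537648
P(healthy | x) = 0.00537648 / 0.00780546 ≈ 0.689

0.689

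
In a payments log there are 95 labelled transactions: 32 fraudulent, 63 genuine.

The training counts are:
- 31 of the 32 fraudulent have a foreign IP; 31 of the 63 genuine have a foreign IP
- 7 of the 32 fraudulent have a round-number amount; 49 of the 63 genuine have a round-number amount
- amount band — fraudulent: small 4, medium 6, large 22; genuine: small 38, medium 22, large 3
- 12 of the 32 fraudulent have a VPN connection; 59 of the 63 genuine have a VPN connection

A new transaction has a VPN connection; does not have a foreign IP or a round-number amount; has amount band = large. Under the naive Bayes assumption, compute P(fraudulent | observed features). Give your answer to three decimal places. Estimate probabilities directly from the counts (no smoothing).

fraudulent: (32/95) × (1/32) × (25/32) × (22/32) × (12/32) ≈ 0.00212017
genuine: (63/95) × (32/63) × (14/63) × (3/63) × (59/63) ≈ 0.00333815
P(fraudulent | x) = 0.00212017 / 0.00545832 ≈ 0.388

0.388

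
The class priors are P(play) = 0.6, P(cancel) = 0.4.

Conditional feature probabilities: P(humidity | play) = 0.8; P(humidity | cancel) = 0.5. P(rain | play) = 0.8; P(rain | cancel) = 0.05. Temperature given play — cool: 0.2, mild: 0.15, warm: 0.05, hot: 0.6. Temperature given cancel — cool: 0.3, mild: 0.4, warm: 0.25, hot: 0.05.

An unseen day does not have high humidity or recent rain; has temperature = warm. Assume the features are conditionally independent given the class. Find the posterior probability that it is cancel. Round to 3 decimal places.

play: 0.6 × (1−0.8) × (1−0.8) × 0.05 = 0.0012
cancel: 0.4 × (1−0.5) × (1−0.05) × 0.25 = 0.0475
P(cancel | x) = 0.0475 / 0.0487 ≈ 0.975

0.975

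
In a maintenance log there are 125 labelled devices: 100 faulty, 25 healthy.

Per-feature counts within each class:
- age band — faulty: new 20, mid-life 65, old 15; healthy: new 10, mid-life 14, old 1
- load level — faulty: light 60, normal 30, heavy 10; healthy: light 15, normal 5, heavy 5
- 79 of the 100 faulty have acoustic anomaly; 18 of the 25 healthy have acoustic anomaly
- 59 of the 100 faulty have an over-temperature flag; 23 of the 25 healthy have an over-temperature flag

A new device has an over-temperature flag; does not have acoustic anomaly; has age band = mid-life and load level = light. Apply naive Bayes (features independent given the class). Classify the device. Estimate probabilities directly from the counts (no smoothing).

faulty

faulty: (100/125) × (65/100) × (60/100) × (21/100) × (59/100) = 0.0386568
healthy: (25/125) × (14/25) × (15/25) × (7/25) × (23/25) = 0.01731072
Highest score → faulty.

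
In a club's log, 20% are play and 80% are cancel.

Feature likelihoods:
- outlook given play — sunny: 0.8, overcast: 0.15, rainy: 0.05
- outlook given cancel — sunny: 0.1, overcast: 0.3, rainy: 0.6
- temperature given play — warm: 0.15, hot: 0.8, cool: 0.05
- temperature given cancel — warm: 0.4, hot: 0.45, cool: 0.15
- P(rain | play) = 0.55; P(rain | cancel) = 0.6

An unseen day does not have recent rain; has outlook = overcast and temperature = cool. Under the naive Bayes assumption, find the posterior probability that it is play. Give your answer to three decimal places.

0.045

play: 0.2 × 0.15 × 0.05 × (1−0.55) = 0.000675
cancel: 0.8 × 0.3 × 0.15 × (1−0.6) = 0.0144
P(play | x) = 0.000675 / 0.015075 ≈ 0.045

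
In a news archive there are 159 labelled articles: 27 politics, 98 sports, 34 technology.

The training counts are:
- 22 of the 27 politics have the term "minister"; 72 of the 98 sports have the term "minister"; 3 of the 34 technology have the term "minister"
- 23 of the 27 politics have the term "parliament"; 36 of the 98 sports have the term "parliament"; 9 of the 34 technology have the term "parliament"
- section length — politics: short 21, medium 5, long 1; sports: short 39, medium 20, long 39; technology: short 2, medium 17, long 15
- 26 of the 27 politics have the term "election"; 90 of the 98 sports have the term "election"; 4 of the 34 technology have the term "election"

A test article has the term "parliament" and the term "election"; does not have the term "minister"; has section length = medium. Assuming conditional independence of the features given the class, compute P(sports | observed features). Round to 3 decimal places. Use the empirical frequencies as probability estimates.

politics: (27/159) × (5/27) × (23/27) × (5/27) × (26/27) ≈ 0.00477697
sports: (98/159) × (26/98) × (36/98) × (20/98) × (90/98) ≈ 0.0112583
technology: (34/159) × (31/34) × (9/34) × (17/34) × (4/34) ≈ 0.00303584
P(sports | x) = 0.0112583 / 0.01907111 ≈ 0.590

0.590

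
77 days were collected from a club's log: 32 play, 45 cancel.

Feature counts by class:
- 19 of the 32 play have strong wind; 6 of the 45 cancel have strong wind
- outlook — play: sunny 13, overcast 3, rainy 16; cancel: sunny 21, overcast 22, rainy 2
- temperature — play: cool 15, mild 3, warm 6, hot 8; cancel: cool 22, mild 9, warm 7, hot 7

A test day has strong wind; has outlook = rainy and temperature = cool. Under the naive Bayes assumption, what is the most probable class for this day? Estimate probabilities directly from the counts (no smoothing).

play: (32/77) × (19/32) × (16/32) × (15/32) ≈ 0.0578328
cancel: (45/77) × (6/45) × (2/45) × (22/45) ≈ 0.00169312
Highest score → play.

play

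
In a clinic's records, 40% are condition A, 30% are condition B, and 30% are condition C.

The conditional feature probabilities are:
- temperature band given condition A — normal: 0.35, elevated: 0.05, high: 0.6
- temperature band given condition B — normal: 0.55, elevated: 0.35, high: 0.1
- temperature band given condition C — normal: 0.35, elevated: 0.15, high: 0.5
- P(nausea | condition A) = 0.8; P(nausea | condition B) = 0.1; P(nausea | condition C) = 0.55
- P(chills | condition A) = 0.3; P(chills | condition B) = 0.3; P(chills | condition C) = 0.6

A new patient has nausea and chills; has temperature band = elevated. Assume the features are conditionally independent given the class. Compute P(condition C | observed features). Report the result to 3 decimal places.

condition A: 0.4 × 0.05 × 0.8 × 0.3 = 0.0048
condition B: 0.3 × 0.35 × 0.1 × 0.3 = 0.00315
condition C: 0.3 × 0.15 × 0.55 × 0.6 = 0.01485
P(condition C | x) = 0.01485 / 0.0228 ≈ 0.651

0.651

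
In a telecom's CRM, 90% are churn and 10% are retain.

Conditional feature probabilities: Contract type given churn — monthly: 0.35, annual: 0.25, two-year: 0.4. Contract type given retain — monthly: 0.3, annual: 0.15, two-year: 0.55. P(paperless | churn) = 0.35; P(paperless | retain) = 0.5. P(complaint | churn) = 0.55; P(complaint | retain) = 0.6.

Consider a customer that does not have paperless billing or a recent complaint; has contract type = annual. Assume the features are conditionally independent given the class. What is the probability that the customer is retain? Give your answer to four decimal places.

churn: 0.9 × 0.25 × (1−0.35) × (1−0.55) = 0.0658125
retain: 0.1 × 0.15 × (1−0.5) × (1−0.6) = 0.003
P(retain | x) = 0.003 / 0.0688125 ≈ 0.0436

0.0436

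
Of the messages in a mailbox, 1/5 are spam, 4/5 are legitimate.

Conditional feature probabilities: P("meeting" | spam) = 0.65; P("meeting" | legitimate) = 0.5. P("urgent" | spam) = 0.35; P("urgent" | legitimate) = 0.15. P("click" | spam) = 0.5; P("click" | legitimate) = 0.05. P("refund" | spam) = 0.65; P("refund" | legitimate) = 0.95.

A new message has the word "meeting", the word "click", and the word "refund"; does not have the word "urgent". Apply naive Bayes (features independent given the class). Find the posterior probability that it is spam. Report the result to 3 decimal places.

0.630

spam: 0.2 × 0.65 × (1−0.35) × 0.5 × 0.65 = 0.0274625
legitimate: 0.8 × 0.5 × (1−0.15) × 0.05 × 0.95 = 0.01615
P(spam | x) = 0.0274625 / 0.0436125 ≈ 0.630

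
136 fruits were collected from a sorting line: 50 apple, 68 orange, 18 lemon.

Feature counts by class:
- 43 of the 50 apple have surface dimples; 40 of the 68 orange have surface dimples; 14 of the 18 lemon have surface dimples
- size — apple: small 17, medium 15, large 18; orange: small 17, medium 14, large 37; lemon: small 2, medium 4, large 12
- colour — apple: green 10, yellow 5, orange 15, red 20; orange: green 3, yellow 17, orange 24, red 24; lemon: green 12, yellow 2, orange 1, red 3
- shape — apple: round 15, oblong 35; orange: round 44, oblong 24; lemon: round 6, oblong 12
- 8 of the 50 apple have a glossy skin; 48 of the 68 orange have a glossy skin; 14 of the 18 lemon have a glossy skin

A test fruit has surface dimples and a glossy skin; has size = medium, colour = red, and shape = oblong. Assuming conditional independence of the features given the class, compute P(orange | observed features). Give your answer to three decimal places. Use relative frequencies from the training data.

apple: (50/136) × (43/50) × (15/50) × (20/50) × (35/50) × (8/50) ≈ 0.00424941
orange: (68/136) × (40/68) × (14/68) × (24/68) × (24/68) × (48/68) ≈ 0.00532448
lemon: (18/136) × (14/18) × (4/18) × (3/18) × (12/18) × (14/18) ≈ 0.00197692
P(orange | x) = 0.00532448 / 0.01155081 ≈ 0.461

0.461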